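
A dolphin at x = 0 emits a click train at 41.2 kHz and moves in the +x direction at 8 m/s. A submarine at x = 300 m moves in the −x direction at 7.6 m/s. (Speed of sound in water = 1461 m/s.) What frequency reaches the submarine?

41.6 kHz

The observer lies on the +x side, so the source is heading toward the observer and the observer is heading toward the source.
With source approaching and observer approaching, f' = f · (v + v_o)/(v − v_s).
f' = 41.2 × (1461 + 7.6)/(1461 − 8) = 41.2 × 1468.6/1453 ≈ 41.6 kHz.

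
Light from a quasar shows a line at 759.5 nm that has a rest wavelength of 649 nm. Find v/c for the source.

0.156

λ'/λ₀ = 1.1703 > 1 (redshift), so the source is receding.
λ'/λ₀ = √((1 + β)/(1 − β)) for a receding source ⇒ β = (r² − 1)/(r² + 1) with r = λ'/λ₀.
β = (1.3695 − 1)/(1.3695 + 1) ≈ 0.156.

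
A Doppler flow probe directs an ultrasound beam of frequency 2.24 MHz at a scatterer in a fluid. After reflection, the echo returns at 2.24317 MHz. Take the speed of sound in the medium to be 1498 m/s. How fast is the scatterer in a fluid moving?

1.06 m/s

Double Doppler shift off a moving reflector: f₂ = f₀ · (v + u)/(v − u) (u > 0 toward emitter).
Rearranging, u = v · (f₂ − f₀)/(f₂ + f₀) = 1498 × 0.00317/4.48317 ≈ 1.06 m/s.
So the scatterer in a fluid is moving at 1.06 m/s toward the emitter.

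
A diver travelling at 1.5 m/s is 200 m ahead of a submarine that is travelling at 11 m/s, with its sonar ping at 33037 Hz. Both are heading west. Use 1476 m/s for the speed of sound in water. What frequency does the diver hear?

The diver is ahead, so the submarine is moving toward it while the diver is moving away from the submarine.
With source approaching and observer receding, f' = f · (v − v_o)/(v − v_s).
f' = 33037 × (1476 − 1.5)/(1476 − 11) = 33037 × 1474.5/1465 ≈ 33251 Hz.

33251 Hz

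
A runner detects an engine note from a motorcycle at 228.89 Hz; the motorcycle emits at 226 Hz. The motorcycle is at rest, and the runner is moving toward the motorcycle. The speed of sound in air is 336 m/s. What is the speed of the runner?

f' = f · (v + v_o)/v ⇒ v_o = v · |f'/f − 1|.
v_o = 336 × |228.89/226 − 1| = 336 × 0.01279 ≈ 4.3 m/s.

4.3 m/s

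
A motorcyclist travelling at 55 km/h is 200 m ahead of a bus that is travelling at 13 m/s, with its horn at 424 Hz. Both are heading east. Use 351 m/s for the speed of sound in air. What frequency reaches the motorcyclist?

55 km/h = 15.28 m/s.
The motorcyclist is ahead, so the bus is moving toward it while the motorcyclist is moving away from the bus.
Both move, so f' = f · (v − v_o)/(v − v_s).
f' = 424 × (351 − 15.28)/(351 − 13) = 424 × 335.72/338 ≈ 421 Hz.

421 Hz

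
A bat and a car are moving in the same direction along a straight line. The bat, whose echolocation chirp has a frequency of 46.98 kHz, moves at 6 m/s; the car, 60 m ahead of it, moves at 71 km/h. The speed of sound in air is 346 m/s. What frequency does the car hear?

45.1 kHz

71 km/h = 19.72 m/s.
The car is ahead, so the bat is moving toward it while the car is moving away from the bat.
With source approaching and observer receding, f' = f · (v − v_o)/(v − v_s).
f' = 46.98 × (346 − 19.72)/(346 − 6) = 46.98 × 326.28/340 ≈ 45.1 kHz.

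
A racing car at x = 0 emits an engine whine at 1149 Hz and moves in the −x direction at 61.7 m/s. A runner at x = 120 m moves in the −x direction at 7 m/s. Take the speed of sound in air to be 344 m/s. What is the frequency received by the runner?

994 Hz

The observer lies on the +x side, so the source is heading away from the observer and the observer is heading toward the source.
Both move, so f' = f · (v + v_o)/(v + v_s).
f' = 1149 × (344 + 7)/(344 + 61.7) = 1149 × 351/405.7 ≈ 994 Hz.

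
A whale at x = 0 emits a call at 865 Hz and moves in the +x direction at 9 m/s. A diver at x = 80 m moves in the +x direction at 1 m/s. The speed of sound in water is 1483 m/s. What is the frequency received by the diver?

870 Hz

The observer lies on the +x side, so the source is heading toward the observer and the observer is heading away from the source.
With source approaching and observer receding, f' = f · (v − v_o)/(v − v_s).
f' = 865 × (1483 − 1)/(1483 − 9) = 865 × 1482/1474 ≈ 870 Hz.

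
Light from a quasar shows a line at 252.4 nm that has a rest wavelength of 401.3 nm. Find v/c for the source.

0.433

λ'/λ₀ = 0.6290 < 1 (blueshift), so the source is approaching.
λ'/λ₀ = √((1 − β)/(1 + β)) for an approaching source ⇒ β = (1 − r²)/(1 + r²) with r = λ'/λ₀.
β = (1 − 0.3956)/(1 + 0.3956) ≈ 0.433.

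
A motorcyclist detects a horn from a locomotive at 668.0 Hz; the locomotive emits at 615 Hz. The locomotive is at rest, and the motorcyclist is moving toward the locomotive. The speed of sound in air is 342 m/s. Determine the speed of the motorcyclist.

f' = f · (v + v_o)/v ⇒ v_o = v · |f'/f − 1|.
v_o = 342 × |668.0/615 − 1| = 342 × 0.08618 ≈ 29 m/s.

29 m/s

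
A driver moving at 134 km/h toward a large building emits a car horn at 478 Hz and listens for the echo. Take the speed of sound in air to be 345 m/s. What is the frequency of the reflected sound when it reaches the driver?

134 km/h = 37.22 m/s.
The large building receives the sound from a moving source: f₁ = f₀ · v/(v − v_e) = 478 × 345/307.78 ≈ 536 Hz.
On the return leg the driver is a moving observer: f₂ = f₁ · (v + v_e)/v = 536 × 382.22/345 ≈ 594 Hz.
Equivalently f₂ = f₀ · (v + v_e)/(v − v_e).

594 Hz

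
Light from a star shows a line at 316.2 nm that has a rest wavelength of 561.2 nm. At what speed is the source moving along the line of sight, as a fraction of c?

0.518c

λ'/λ₀ = 0.5634 < 1 (blueshift), so the source is approaching.
λ'/λ₀ = √((1 − β)/(1 + β)) for an approaching source ⇒ β = (1 − r²)/(1 + r²) with r = λ'/λ₀.
β = (1 − 0.3175)/(1 + 0.3175) ≈ 0.518.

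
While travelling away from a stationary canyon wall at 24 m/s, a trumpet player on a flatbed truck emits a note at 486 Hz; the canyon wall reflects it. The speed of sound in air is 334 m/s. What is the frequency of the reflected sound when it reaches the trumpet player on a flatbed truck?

The canyon wall receives the sound from a moving source: f₁ = f₀ · v/(v + v_e) = 486 × 334/358 ≈ 453 Hz.
On the return leg the trumpet player on a flatbed truck is a moving observer: f₂ = f₁ · (v − v_e)/v = 453 × 310/334 ≈ 421 Hz.
Equivalently f₂ = f₀ · (v − v_e)/(v + v_e).

421 Hz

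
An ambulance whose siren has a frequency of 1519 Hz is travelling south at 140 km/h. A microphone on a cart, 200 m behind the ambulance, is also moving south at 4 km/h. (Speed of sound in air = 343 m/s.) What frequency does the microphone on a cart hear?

1369 Hz

140 km/h = 38.89 m/s; 4 km/h = 1.111 m/s.
The microphone on a cart is behind, so the ambulance is moving away from it while the microphone on a cart is moving toward the ambulance.
With source receding and observer approaching, f' = f · (v + v_o)/(v + v_s).
f' = 1519 × (343 + 1.111)/(343 + 38.89) = 1519 × 344.11/381.89 ≈ 1369 Hz.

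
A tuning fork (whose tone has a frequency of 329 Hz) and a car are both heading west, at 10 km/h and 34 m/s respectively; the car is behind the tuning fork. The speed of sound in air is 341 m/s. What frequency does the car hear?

10 km/h = 2.778 m/s.
The car is behind, so the tuning fork is moving away from it while the car is moving toward the tuning fork.
With source receding and observer approaching, f' = f · (v + v_o)/(v + v_s).
f' = 329 × (341 + 34)/(341 + 2.778) = 329 × 375/343.78 ≈ 359 Hz.

359 Hz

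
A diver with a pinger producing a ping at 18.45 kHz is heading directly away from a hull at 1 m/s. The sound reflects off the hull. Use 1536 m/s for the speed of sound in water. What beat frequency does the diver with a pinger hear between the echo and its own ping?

The hull receives the sound from a moving source: f₁ = f₀ · v/(v + v_e) = 18.45 × 1536/1537 ≈ 18.4380 kHz.
On the return leg the diver with a pinger is a moving observer: f₂ = f₁ · (v − v_e)/v = 18.4380 × 1535/1536 ≈ 18.4260 kHz.
Equivalently f₂ = f₀ · (v − v_e)/(v + v_e).
Beat against the emitted tone (with f₀ = 18450 Hz): |f₂ − f₀| = 2v_e·f₀/(v + v_e) = 2 × 1 × 18450/1537 ≈ 24.0 Hz.

24.0 Hz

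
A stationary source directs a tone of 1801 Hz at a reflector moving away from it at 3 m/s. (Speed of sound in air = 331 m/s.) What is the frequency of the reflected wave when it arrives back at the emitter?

The reflector first receives the wave as a moving observer: f₁ = f₀ · (v − u)/v = 1801 × (331 − 3)/331 ≈ 1785 Hz.
On reflection it acts as a source moving away from the stationary detector: f₂ = f₁ · v/(v + u) = 1785 × 331/334 ≈ 1769 Hz.
Equivalently f₂ = f₀ · (v − u)/(v + u).

1769 Hz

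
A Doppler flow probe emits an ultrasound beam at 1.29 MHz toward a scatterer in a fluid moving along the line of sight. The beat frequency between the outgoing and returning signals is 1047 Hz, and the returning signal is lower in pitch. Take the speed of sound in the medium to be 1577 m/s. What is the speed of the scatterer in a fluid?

Double Doppler shift off a moving reflector: f₂ = f₀ · (v + u)/(v − u) (u > 0 toward emitter).
Returning signal is lower, so f₂ = f₀ − Δf = 1290000 − 1047 = 1288953 Hz.
Rearranging, u = v · (f₂ − f₀)/(f₂ + f₀) = 1577 × -1047/2578953 ≈ -0.64 m/s.
So the scatterer in a fluid is moving at 0.64 m/s away from the emitter.

0.64 m/s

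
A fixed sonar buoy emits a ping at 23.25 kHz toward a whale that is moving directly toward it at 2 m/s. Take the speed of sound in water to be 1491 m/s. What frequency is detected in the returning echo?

23.3 kHz

The whale first receives the wave as a moving observer: f₁ = f₀ · (v + u)/v = 23.25 × (1491 + 2)/1491 ≈ 23.3 kHz.
The reflection then acts as a moving source: f₂ = f₁ · v/(v − u) ≈ 23.3 kHz.
Equivalently f₂ = f₀ · (v + u)/(v − u).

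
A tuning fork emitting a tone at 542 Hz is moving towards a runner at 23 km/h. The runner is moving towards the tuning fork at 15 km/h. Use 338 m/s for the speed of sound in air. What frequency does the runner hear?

559 Hz

23 km/h = 6.389 m/s; 15 km/h = 4.167 m/s.
With source approaching and observer approaching, f' = f · (v + v_o)/(v − v_s).
f' = 542 × (338 + 4.167)/(338 − 6.389) = 542 × 342.17/331.61 ≈ 559 Hz.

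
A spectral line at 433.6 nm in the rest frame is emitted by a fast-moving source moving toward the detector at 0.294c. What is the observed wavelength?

Relativistic Doppler for wavelength: λ' = λ₀ · √((1 − β)/(1 + β)).
λ' = 433.6 × √(0.7060/1.2940) = 433.6 × 0.73864 ≈ 320.3 nm.

320.3 nm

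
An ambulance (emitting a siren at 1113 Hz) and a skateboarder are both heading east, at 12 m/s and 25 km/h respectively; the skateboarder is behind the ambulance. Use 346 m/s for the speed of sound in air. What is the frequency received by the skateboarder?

1097 Hz

25 km/h = 6.944 m/s.
The skateboarder is behind, so the ambulance is moving away from it while the skateboarder is moving toward the ambulance.
General Doppler shift: f' = f · (v + v_o)/(v + v_s).
f' = 1113 × (346 + 6.944)/(346 + 12) = 1113 × 352.94/358 ≈ 1097 Hz.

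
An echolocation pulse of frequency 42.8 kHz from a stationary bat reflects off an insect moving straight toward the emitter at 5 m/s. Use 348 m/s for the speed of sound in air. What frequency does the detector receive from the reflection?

At the insect (a moving observer), f₁ = f₀ · (v + u)/v = 42.8 × 353/348 ≈ 43.4 kHz.
On reflection it acts as a source moving toward the stationary detector: f₂ = f₁ · v/(v − u) = 43.4 × 348/343 ≈ 44.0 kHz.

44.0 kHz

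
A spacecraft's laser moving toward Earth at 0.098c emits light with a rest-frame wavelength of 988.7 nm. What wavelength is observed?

Relativistic Doppler for wavelength: λ' = λ₀ · √((1 − β)/(1 + β)).
λ' = 988.7 × √(0.9020/1.0980) = 988.7 × 0.90636 ≈ 896.1 nm.

896.1 nm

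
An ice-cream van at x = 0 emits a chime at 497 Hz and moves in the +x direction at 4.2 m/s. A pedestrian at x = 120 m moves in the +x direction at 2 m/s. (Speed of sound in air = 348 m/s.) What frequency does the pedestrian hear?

500 Hz

The observer lies on the +x side, so the source is heading toward the observer and the observer is heading away from the source.
Both move, so f' = f · (v − v_o)/(v − v_s).
f' = 497 × (348 − 2)/(348 − 4.2) = 497 × 346/343.8 ≈ 500 Hz.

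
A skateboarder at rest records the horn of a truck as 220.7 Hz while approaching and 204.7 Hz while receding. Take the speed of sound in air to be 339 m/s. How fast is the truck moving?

f₁/f₂ = (v + v_s)/(v − v_s), so v_s = v · (f₁ − f₂)/(f₁ + f₂).
v_s = 339 × (220.7 − 204.7)/(220.7 + 204.7) = 339 × 16.0/425.4 ≈ 12.8 m/s.

12.8 m/s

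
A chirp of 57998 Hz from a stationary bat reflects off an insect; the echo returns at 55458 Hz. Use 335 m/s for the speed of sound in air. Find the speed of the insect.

Double Doppler shift off a moving reflector: f₂ = f₀ · (v + u)/(v − u) (u > 0 toward emitter).
Rearranging, u = v · (f₂ − f₀)/(f₂ + f₀) = 335 × -2540/113456 ≈ -7.5 m/s.
So the insect is moving at 7.5 m/s away from the emitter.

7.5 m/s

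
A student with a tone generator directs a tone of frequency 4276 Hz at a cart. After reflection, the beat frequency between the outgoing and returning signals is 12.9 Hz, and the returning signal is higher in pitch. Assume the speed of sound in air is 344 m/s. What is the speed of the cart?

Double Doppler shift off a moving reflector: f₂ = f₀ · (v + u)/(v − u) (u > 0 toward emitter).
Returning signal is higher, so f₂ = f₀ + Δf = 4276 + 12.9 = 4288.9 Hz.
Rearranging, u = v · (f₂ − f₀)/(f₂ + f₀) = 344 × 12.9/8564.9 ≈ 0.52 m/s.
So the cart is moving at 0.52 m/s toward the emitter.

0.52 m/s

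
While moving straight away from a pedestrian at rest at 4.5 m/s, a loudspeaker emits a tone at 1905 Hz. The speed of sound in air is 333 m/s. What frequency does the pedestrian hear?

1880 Hz

Moving source, stationary observer: f' = f · v/(v + v_s) since the source is receding.
f' = 1905 × 333/(333 + 4.5) = 1905 × 333/337.5 ≈ 1880 Hz.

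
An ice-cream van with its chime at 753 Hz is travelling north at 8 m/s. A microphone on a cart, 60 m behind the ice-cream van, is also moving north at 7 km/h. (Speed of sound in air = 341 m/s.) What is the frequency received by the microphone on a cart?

740 Hz

7 km/h = 1.944 m/s.
The microphone on a cart is behind, so the ice-cream van is moving away from it while the microphone on a cart is moving toward the ice-cream van.
With source receding and observer approaching, f' = f · (v + v_o)/(v + v_s).
f' = 753 × (341 + 1.944)/(341 + 8) = 753 × 342.94/349 ≈ 740 Hz.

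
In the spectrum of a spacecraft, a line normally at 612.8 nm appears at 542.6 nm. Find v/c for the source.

0.121

λ'/λ₀ = 0.8854 < 1 (blueshift), so the source is approaching.
λ'/λ₀ = √((1 − β)/(1 + β)) for an approaching source ⇒ β = (1 − r²)/(1 + r²) with r = λ'/λ₀.
β = (1 − 0.7840)/(1 + 0.7840) ≈ 0.121.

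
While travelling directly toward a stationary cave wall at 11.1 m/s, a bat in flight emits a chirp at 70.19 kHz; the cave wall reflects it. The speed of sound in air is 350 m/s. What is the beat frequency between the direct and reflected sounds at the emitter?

4598 Hz

The cave wall receives the sound from a moving source: f₁ = f₀ · v/(v − v_e) = 70.19 × 350/338.9 ≈ 72.49 kHz.
On the return leg the bat in flight is a moving observer: f₂ = f₁ · (v + v_e)/v = 72.49 × 361.1/350 ≈ 74.79 kHz.
Beat against the emitted tone (with f₀ = 70190 Hz): |f₂ − f₀| = 2v_e·f₀/(v − v_e) = 2 × 11.1 × 70190/338.9 ≈ 4598 Hz.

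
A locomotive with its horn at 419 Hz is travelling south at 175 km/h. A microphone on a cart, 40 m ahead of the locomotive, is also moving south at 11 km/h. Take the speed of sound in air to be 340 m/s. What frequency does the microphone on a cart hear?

175 km/h = 48.61 m/s; 11 km/h = 3.056 m/s.
The microphone on a cart is ahead, so the locomotive is moving toward it while the microphone on a cart is moving away from the locomotive.
General Doppler shift: f' = f · (v − v_o)/(v − v_s).
f' = 419 × (340 − 3.056)/(340 − 48.61) = 419 × 336.94/291.39 ≈ 485 Hz.

485 Hz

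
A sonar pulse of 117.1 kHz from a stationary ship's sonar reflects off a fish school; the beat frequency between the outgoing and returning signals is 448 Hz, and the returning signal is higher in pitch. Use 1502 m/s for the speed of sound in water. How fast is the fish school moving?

2.87 m/s

Double Doppler shift off a moving reflector: f₂ = f₀ · (v + u)/(v − u) (u > 0 toward emitter).
Returning signal is higher, so f₂ = f₀ + Δf = 117100 + 448 = 117548 Hz.
Rearranging, u = v · (f₂ − f₀)/(f₂ + f₀) = 1502 × 448/234648 ≈ 2.87 m/s.
So the fish school is moving at 2.87 m/s toward the emitter.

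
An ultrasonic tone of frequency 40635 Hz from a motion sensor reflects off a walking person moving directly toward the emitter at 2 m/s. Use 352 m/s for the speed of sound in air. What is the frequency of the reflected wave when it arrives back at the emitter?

The walking person first receives the wave as a moving observer: f₁ = f₀ · (v + u)/v = 40635 × (352 + 2)/352 ≈ 40866 Hz.
The reflection then acts as a moving source: f₂ = f₁ · v/(v − u) ≈ 41099 Hz.
Equivalently f₂ = f₀ · (v + u)/(v − u).

41099 Hz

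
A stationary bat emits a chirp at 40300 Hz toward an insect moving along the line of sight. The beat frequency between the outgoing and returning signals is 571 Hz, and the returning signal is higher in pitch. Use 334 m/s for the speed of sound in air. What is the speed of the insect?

2.35 m/s

Double Doppler shift off a moving reflector: f₂ = f₀ · (v + u)/(v − u) (u > 0 toward emitter).
Returning signal is higher, so f₂ = f₀ + Δf = 40300 + 571 = 40871 Hz.
Rearranging, u = v · (f₂ − f₀)/(f₂ + f₀) = 334 × 571/81171 ≈ 2.35 m/s.
So the insect is moving at 2.35 m/s toward the emitter.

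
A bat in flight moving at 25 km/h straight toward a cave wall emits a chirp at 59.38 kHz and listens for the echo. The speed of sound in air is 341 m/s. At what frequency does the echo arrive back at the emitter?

25 km/h = 6.944 m/s.
The cave wall receives the sound from a moving source: f₁ = f₀ · v/(v − v_e) = 59.38 × 341/334.06 ≈ 60.6 kHz.
On the return leg the bat in flight is a moving observer: f₂ = f₁ · (v + v_e)/v = 60.6 × 347.94/341 ≈ 61.8 kHz.

61.8 kHz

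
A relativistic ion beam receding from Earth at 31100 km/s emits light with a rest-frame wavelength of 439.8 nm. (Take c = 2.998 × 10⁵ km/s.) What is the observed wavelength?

β = v/c = 31100/299800 = 0.1037.
Relativistic Doppler for wavelength: λ' = λ₀ · √((1 + β)/(1 − β)).
λ' = 439.8 × √(1.1037/0.8963) = 439.8 × 1.10972 ≈ 488.1 nm.

488.1 nm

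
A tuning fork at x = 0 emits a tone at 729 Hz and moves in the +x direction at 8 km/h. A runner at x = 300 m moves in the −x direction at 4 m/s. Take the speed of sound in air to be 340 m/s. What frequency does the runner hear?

742 Hz

8 km/h = 2.222 m/s.
The observer lies on the +x side, so the source is heading toward the observer and the observer is heading toward the source.
With source approaching and observer approaching, f' = f · (v + v_o)/(v − v_s).
f' = 729 × (340 + 4)/(340 − 2.222) = 729 × 344/337.78 ≈ 742 Hz.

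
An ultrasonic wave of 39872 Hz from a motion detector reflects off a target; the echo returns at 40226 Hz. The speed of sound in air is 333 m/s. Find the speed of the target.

1.47 m/s

Double Doppler shift off a moving reflector: f₂ = f₀ · (v + u)/(v − u) (u > 0 toward emitter).
Rearranging, u = v · (f₂ − f₀)/(f₂ + f₀) = 333 × 354/80098 ≈ 1.47 m/s.
So the target is moving at 1.47 m/s toward the emitter.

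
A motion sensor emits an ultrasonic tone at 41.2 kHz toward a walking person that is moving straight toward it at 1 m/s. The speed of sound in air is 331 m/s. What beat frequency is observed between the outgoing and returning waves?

At the walking person (a moving observer), f₁ = f₀ · (v + u)/v = 41.2 × 332/331 ≈ 41.324 kHz.
On reflection it acts as a source moving toward the stationary detector: f₂ = f₁ · v/(v − u) = 41.324 × 331/330 ≈ 41.450 kHz.
Beat frequency (with f₀ = 41200 Hz): |f₂ − f₀| = 2u·f₀/(v − u) = 2 × 1 × 41200/330 ≈ 250 Hz.

250 Hz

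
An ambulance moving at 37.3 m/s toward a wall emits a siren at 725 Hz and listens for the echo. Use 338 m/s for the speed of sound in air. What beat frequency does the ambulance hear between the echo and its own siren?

180 Hz

The wall receives the sound from a moving source: f₁ = f₀ · v/(v − v_e) = 725 × 338/300.7 ≈ 814.9 Hz.
On the return leg the ambulance is a moving observer: f₂ = f₁ · (v + v_e)/v = 814.9 × 375.3/338 ≈ 904.9 Hz.
Equivalently f₂ = f₀ · (v + v_e)/(v − v_e).
Beat against the emitted tone: |f₂ − f₀| = 2v_e·f₀/(v − v_e) = 2 × 37.3 × 725/300.7 ≈ 180 Hz.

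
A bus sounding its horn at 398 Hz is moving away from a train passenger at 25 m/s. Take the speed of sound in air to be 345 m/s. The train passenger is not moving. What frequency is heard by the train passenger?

371 Hz

Only the source moves, away from the listener, so f' = f · v/(v + v_s).
f' = 398 × 345/(345 + 25) = 398 × 345/370 ≈ 371 Hz.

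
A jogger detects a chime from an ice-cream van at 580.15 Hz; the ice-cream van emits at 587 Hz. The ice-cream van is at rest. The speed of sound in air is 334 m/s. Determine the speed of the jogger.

3.9 m/s

f' < f, so the jogger is receding.
f' = f · (v − v_o)/v ⇒ v_o = v · |f'/f − 1|.
v_o = 334 × |580.15/587 − 1| = 334 × 0.01167 ≈ 3.9 m/s.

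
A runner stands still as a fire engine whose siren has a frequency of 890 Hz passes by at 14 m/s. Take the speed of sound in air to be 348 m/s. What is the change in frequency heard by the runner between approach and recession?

71.7 Hz

Approaching: f₁ = f · v/(v − v_s) = 890 × 348/334 ≈ 927.3 Hz.
Receding: f₂ = f · v/(v + v_s) = 890 × 348/362 ≈ 855.6 Hz.
Drop: f₁ − f₂ = 2f·v·v_s/(v² − v_s²) = 2 × 890 × 348 × 14/(348² − 14²) ≈ 71.7 Hz.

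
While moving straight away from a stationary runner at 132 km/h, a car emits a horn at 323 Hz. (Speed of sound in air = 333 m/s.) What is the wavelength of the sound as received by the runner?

1.14 m

132 km/h = 36.67 m/s.
Only the source moves, away from the listener, so f' = f · v/(v + v_s).
f' = 323 × 333/(333 + 36.67) ≈ 291 Hz.
λ' = v/f' = 333/290.962 ≈ 1.14 m.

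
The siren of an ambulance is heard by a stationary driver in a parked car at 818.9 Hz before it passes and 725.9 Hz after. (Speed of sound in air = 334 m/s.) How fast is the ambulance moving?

f₁/f₂ = (v + v_s)/(v − v_s), so v_s = v · (f₁ − f₂)/(f₁ + f₂).
v_s = 334 × (818.9 − 725.9)/(818.9 + 725.9) = 334 × 93.0/1544.8 ≈ 20.1 m/s.

20.1 m/s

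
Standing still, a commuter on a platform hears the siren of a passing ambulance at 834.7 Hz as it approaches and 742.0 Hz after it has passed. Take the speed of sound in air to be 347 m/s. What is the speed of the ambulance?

f₁/f₂ = (v + v_s)/(v − v_s), so v_s = v · (f₁ − f₂)/(f₁ + f₂).
v_s = 347 × (834.7 − 742.0)/(834.7 + 742.0) = 347 × 92.7/1576.7 ≈ 20.4 m/s.

20.4 m/s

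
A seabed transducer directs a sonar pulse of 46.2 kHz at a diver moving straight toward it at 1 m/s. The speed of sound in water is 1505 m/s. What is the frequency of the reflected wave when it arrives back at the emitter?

At the diver (a moving observer), f₁ = f₀ · (v + u)/v = 46.2 × 1506/1505 ≈ 46.2 kHz.
The reflection then acts as a moving source: f₂ = f₁ · v/(v − u) ≈ 46.3 kHz.

46.3 kHz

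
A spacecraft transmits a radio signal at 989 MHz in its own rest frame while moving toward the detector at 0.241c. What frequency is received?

1264.6 MHz

Relativistic Doppler for frequency: f' = f₀ · √((1 + β)/(1 − β)).
f' = 989 × √(1.2410/0.7590) = 989 × 1.27869 ≈ 1264.6 MHz.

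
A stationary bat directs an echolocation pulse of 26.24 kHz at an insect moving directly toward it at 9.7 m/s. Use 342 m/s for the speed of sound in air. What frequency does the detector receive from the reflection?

The insect first receives the wave as a moving observer: f₁ = f₀ · (v + u)/v = 26.24 × (342 + 9.7)/342 ≈ 27.0 kHz.
On reflection it acts as a source moving toward the stationary detector: f₂ = f₁ · v/(v − u) = 27.0 × 342/332.3 ≈ 27.8 kHz.
Equivalently f₂ = f₀ · (v + u)/(v − u).

27.8 kHz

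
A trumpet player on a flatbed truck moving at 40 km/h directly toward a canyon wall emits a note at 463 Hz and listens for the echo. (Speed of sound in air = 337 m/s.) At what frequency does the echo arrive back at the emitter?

495 Hz

40 km/h = 11.11 m/s.
The canyon wall receives the sound from a moving source: f₁ = f₀ · v/(v − v_e) = 463 × 337/325.89 ≈ 479 Hz.
On the return leg the trumpet player on a flatbed truck is a moving observer: f₂ = f₁ · (v + v_e)/v = 479 × 348.11/337 ≈ 495 Hz.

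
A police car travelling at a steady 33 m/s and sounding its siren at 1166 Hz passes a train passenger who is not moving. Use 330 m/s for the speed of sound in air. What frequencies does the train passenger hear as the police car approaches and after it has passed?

Approaching: f₁ = f · v/(v − v_s) = 1166 × 330/297 ≈ 1296 Hz.
Receding: f₂ = f · v/(v + v_s) = 1166 × 330/363 ≈ 1060 Hz.

1296 Hz approaching; 1060 Hz receding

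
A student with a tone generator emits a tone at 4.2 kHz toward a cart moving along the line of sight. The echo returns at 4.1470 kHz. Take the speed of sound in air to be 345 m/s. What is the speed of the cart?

2.19 m/s

Double Doppler shift off a moving reflector: f₂ = f₀ · (v + u)/(v − u) (u > 0 toward emitter).
Rearranging, u = v · (f₂ − f₀)/(f₂ + f₀) = 345 × -0.0530/8.3470 ≈ -2.19 m/s.
So the cart is moving at 2.19 m/s away from the emitter.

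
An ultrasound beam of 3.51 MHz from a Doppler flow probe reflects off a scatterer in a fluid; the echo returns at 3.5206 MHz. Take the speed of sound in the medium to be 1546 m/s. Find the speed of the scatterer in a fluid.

2.33 m/s

Double Doppler shift off a moving reflector: f₂ = f₀ · (v + u)/(v − u) (u > 0 toward emitter).
Rearranging, u = v · (f₂ − f₀)/(f₂ + f₀) = 1546 × 0.0106/7.0306 ≈ 2.33 m/s.
So the scatterer in a fluid is moving at 2.33 m/s toward the emitter.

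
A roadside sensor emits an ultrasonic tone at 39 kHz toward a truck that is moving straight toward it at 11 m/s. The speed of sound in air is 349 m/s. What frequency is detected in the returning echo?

41.5 kHz

At the truck (a moving observer), f₁ = f₀ · (v + u)/v = 39 × 360/349 ≈ 40.2 kHz.
The reflection then acts as a moving source: f₂ = f₁ · v/(v − u) ≈ 41.5 kHz.
Equivalently f₂ = f₀ · (v + u)/(v − u).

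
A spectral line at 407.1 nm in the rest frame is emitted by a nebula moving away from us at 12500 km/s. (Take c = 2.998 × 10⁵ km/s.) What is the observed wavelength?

β = v/c = 12500/299800 = 0.0417.
Relativistic Doppler for wavelength: λ' = λ₀ · √((1 + β)/(1 − β)).
λ' = 407.1 × √(1.0417/0.9583) = 407.1 × 1.04260 ≈ 424.4 nm.

424.4 nm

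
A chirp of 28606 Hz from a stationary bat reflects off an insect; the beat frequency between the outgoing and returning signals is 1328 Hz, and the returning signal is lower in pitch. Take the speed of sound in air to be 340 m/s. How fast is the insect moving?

Double Doppler shift off a moving reflector: f₂ = f₀ · (v + u)/(v − u) (u > 0 toward emitter).
Returning signal is lower, so f₂ = f₀ − Δf = 28606 − 1328 = 27278 Hz.
Rearranging, u = v · (f₂ − f₀)/(f₂ + f₀) = 340 × -1328/55884 ≈ -8.1 m/s.
So the insect is moving at 8.1 m/s away from the emitter.

8.1 m/s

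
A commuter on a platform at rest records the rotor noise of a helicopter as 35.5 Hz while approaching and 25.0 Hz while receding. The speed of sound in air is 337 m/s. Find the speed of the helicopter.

f₁/f₂ = (v + v_s)/(v − v_s), so v_s = v · (f₁ − f₂)/(f₁ + f₂).
v_s = 337 × (35.5 − 25.0)/(35.5 + 25.0) = 337 × 10.5/60.5 ≈ 58 m/s.

58 m/s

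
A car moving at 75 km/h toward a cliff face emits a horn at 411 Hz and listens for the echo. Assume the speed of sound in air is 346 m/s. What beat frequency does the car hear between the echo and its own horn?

52.7 Hz

75 km/h = 20.83 m/s.
The cliff face receives the sound from a moving source: f₁ = f₀ · v/(v − v_e) = 411 × 346/325.17 ≈ 437.3 Hz.
On the return leg the car is a moving observer: f₂ = f₁ · (v + v_e)/v = 437.3 × 366.83/346 ≈ 463.7 Hz.
Equivalently f₂ = f₀ · (v + v_e)/(v − v_e).
Beat against the emitted tone: |f₂ − f₀| = 2v_e·f₀/(v − v_e) = 2 × 20.83 × 411/325.17 ≈ 52.7 Hz.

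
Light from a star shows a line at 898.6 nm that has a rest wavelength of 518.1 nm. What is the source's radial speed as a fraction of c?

λ'/λ₀ = 1.7344 > 1 (redshift), so the source is receding.
λ'/λ₀ = √((1 + β)/(1 − β)) for a receding source ⇒ β = (r² − 1)/(r² + 1) with r = λ'/λ₀.
β = (3.0082 − 1)/(3.0082 + 1) ≈ 0.501.

0.501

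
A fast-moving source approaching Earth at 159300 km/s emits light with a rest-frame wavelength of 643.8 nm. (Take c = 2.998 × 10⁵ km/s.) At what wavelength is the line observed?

356.2 nm

β = v/c = 159300/299800 = 0.5314.
Relativistic Doppler for wavelength: λ' = λ₀ · √((1 − β)/(1 + β)).
λ' = 643.8 × √(0.4686/1.5314) = 643.8 × 0.55320 ≈ 356.2 nm.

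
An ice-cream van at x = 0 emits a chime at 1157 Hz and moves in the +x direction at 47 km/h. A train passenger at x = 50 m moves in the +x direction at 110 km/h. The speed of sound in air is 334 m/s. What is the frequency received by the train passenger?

47 km/h = 13.06 m/s; 110 km/h = 30.56 m/s.
The observer lies on the +x side, so the source is heading toward the observer and the observer is heading away from the source.
General Doppler shift: f' = f · (v − v_o)/(v − v_s).
f' = 1157 × (334 − 30.56)/(334 − 13.06) = 1157 × 303.44/320.94 ≈ 1094 Hz.

1094 Hz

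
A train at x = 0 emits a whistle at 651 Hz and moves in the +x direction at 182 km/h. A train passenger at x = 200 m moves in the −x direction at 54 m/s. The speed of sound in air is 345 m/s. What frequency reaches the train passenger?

882 Hz

182 km/h = 50.56 m/s.
The observer lies on the +x side, so the source is heading toward the observer and the observer is heading toward the source.
General Doppler shift: f' = f · (v + v_o)/(v − v_s).
f' = 651 × (345 + 54)/(345 − 50.56) = 651 × 399/294.44 ≈ 882 Hz.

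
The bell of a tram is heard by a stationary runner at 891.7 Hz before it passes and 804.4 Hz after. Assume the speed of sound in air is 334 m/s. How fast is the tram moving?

17.2 m/s

f₁/f₂ = (v + v_s)/(v − v_s), so v_s = v · (f₁ − f₂)/(f₁ + f₂).
v_s = 334 × (891.7 − 804.4)/(891.7 + 804.4) = 334 × 87.3/1696.1 ≈ 17.2 m/s.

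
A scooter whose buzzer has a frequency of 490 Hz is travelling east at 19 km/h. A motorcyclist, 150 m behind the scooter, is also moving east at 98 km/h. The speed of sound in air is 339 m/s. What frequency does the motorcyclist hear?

19 km/h = 5.278 m/s; 98 km/h = 27.22 m/s.
The motorcyclist is behind, so the scooter is moving away from it while the motorcyclist is moving toward the scooter.
With source receding and observer approaching, f' = f · (v + v_o)/(v + v_s).
f' = 490 × (339 + 27.22)/(339 + 5.278) = 490 × 366.22/344.28 ≈ 521 Hz.

521 Hz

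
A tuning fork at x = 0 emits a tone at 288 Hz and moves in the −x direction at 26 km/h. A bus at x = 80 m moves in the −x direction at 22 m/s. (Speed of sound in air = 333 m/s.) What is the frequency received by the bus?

301 Hz

26 km/h = 7.222 m/s.
The observer lies on the +x side, so the source is heading away from the observer and the observer is heading toward the source.
Both move, so f' = f · (v + v_o)/(v + v_s).
f' = 288 × (333 + 22)/(333 + 7.222) = 288 × 355/340.22 ≈ 301 Hz.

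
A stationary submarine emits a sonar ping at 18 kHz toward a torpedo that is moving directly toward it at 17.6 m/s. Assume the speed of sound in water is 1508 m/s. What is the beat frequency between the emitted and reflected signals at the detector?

425 Hz

The torpedo first receives the wave as a moving observer: f₁ = f₀ · (v + u)/v = 18 × (1508 + 17.6)/1508 ≈ 18.210 kHz.
On reflection it acts as a source moving toward the stationary detector: f₂ = f₁ · v/(v − u) = 18.210 × 1508/1490.4 ≈ 18.425 kHz.
Beat frequency (with f₀ = 18000 Hz): |f₂ − f₀| = 2u·f₀/(v − u) = 2 × 17.6 × 18000/1490.4 ≈ 425 Hz.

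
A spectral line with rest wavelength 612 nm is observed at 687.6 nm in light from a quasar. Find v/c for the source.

λ'/λ₀ = 1.1235 > 1 (redshift), so the source is receding.
λ'/λ₀ = √((1 + β)/(1 − β)) for a receding source ⇒ β = (r² − 1)/(r² + 1) with r = λ'/λ₀.
β = (1.2623 − 1)/(1.2623 + 1) ≈ 0.116.

0.116c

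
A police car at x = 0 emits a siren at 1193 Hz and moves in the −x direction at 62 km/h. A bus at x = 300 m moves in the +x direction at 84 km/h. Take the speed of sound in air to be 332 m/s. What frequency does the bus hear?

62 km/h = 17.22 m/s; 84 km/h = 23.33 m/s.
The observer lies on the +x side, so the source is heading away from the observer and the observer is heading away from the source.
General Doppler shift: f' = f · (v − v_o)/(v + v_s).
f' = 1193 × (332 − 23.33)/(332 + 17.22) = 1193 × 308.67/349.22 ≈ 1054 Hz.

1054 Hz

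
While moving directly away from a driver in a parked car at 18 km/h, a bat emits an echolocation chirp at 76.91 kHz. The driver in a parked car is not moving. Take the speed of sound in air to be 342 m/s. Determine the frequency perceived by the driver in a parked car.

18 km/h = 5 m/s.
Only the source moves, away from the listener, so f' = f · v/(v + v_s).
f' = 76.91 × 342/(342 + 5) = 76.91 × 342/347 ≈ 75.8 kHz.

75.8 kHz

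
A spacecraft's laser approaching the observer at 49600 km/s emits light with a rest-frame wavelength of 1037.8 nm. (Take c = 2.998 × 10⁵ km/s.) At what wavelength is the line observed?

878.2 nm

β = v/c = 49600/299800 = 0.1654.
Relativistic Doppler for wavelength: λ' = λ₀ · √((1 − β)/(1 + β)).
λ' = 1037.8 × √(0.8346/1.1654) = 1037.8 × 0.84622 ≈ 878.2 nm.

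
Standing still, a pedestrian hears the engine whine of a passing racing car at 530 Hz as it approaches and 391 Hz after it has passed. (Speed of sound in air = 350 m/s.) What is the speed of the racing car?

f₁/f₂ = (v + v_s)/(v − v_s), so v_s = v · (f₁ − f₂)/(f₁ + f₂).
v_s = 350 × (530 − 391)/(530 + 391) = 350 × 139/921 ≈ 53 m/s.

53 m/s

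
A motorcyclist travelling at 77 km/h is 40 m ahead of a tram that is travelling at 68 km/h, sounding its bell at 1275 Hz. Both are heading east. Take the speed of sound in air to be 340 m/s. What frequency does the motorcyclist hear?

1265 Hz

68 km/h = 18.89 m/s; 77 km/h = 21.39 m/s.
The motorcyclist is ahead, so the tram is moving toward it while the motorcyclist is moving away from the tram.
General Doppler shift: f' = f · (v − v_o)/(v − v_s).
f' = 1275 × (340 − 21.39)/(340 − 18.89) = 1275 × 318.61/321.11 ≈ 1265 Hz.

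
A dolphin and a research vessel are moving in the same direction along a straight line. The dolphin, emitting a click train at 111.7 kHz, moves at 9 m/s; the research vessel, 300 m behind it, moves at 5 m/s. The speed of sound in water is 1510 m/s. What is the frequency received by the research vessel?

111.4 kHz

The research vessel is behind, so the dolphin is moving away from it while the research vessel is moving toward the dolphin.
General Doppler shift: f' = f · (v + v_o)/(v + v_s).
f' = 111.7 × (1510 + 5)/(1510 + 9) = 111.7 × 1515/1519 ≈ 111.4 kHz.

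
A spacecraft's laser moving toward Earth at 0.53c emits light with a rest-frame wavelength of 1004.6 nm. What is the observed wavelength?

Relativistic Doppler for wavelength: λ' = λ₀ · √((1 − β)/(1 + β)).
λ' = 1004.6 × √(0.4700/1.5300) = 1004.6 × 0.55425 ≈ 556.8 nm.

556.8 nm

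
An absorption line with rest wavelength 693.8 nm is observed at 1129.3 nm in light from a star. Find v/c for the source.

λ'/λ₀ = 1.6277 > 1 (redshift), so the source is receding.
λ'/λ₀ = √((1 + β)/(1 − β)) for a receding source ⇒ β = (r² − 1)/(r² + 1) with r = λ'/λ₀.
β = (2.6494 − 1)/(2.6494 + 1) ≈ 0.452.

0.452c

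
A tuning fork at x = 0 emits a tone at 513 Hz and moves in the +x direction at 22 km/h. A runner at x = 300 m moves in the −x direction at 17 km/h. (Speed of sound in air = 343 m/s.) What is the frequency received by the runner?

22 km/h = 6.111 m/s; 17 km/h = 4.722 m/s.
The observer lies on the +x side, so the source is heading toward the observer and the observer is heading toward the source.
With source approaching and observer approaching, f' = f · (v + v_o)/(v − v_s).
f' = 513 × (343 + 4.722)/(343 − 6.111) = 513 × 347.72/336.89 ≈ 529 Hz.

529 Hz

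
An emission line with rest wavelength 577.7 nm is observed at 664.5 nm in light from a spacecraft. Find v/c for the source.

0.139

λ'/λ₀ = 1.1503 > 1 (redshift), so the source is receding.
λ'/λ₀ = √((1 + β)/(1 − β)) for a receding source ⇒ β = (r² − 1)/(r² + 1) with r = λ'/λ₀.
β = (1.3231 − 1)/(1.3231 + 1) ≈ 0.139.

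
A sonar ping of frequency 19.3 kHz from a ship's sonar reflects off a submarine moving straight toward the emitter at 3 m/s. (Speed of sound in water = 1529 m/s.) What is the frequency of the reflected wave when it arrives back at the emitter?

The submarine first receives the wave as a moving observer: f₁ = f₀ · (v + u)/v = 19.3 × (1529 + 3)/1529 ≈ 19.34 kHz.
The reflection then acts as a moving source: f₂ = f₁ · v/(v − u) ≈ 19.38 kHz.
Equivalently f₂ = f₀ · (v + u)/(v − u).

19.38 kHz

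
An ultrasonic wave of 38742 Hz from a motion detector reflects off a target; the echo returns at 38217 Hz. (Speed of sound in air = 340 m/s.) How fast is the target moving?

2.32 m/s

Double Doppler shift off a moving reflector: f₂ = f₀ · (v + u)/(v − u) (u > 0 toward emitter).
Rearranging, u = v · (f₂ − f₀)/(f₂ + f₀) = 340 × -525/76959 ≈ -2.32 m/s.
So the target is moving at 2.32 m/s away from the emitter.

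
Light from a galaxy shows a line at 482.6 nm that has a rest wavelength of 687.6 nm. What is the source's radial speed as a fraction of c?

0.340

λ'/λ₀ = 0.7019 < 1 (blueshift), so the source is approaching.
λ'/λ₀ = √((1 − β)/(1 + β)) for an approaching source ⇒ β = (1 − r²)/(1 + r²) with r = λ'/λ₀.
β = (1 − 0.4926)/(1 + 0.4926) ≈ 0.340.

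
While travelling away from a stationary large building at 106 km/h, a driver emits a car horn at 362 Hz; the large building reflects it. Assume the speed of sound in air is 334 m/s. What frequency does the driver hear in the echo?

106 km/h = 29.44 m/s.
The large building receives the sound from a moving source: f₁ = f₀ · v/(v + v_e) = 362 × 334/363.44 ≈ 333 Hz.
On the return leg the driver is a moving observer: f₂ = f₁ · (v − v_e)/v = 333 × 304.56/334 ≈ 303 Hz.

303 Hz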